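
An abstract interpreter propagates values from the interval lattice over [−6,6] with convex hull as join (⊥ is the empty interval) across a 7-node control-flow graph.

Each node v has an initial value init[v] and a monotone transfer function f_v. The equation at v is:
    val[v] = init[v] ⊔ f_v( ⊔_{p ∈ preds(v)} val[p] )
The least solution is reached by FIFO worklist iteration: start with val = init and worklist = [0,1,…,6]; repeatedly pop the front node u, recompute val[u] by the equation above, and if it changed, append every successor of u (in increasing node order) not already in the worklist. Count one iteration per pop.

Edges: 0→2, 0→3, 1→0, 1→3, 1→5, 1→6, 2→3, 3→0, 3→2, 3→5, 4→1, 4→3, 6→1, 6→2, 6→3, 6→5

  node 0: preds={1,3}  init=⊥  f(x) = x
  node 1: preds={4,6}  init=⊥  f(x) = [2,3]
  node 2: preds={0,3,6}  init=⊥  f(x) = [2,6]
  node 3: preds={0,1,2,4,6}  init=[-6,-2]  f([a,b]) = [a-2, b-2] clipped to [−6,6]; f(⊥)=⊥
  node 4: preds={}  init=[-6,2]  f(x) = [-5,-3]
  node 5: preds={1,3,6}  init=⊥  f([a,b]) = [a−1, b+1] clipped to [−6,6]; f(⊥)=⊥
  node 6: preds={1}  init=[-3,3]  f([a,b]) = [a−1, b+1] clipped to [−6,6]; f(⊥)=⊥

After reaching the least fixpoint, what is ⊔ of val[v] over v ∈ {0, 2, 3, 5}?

Iteration log — 12 steps:
  step 1. node 0  ⊔preds=[-6,-2]  new=[-6,-2]  old=⊥  +wl: 
  step 2. node 1  ⊔preds=[-6,3]  new=[2,3]  old=⊥  +wl: 0
  step 3. node 2  ⊔preds=[-6,3]  new=[2,6]  old=⊥  +wl: 
  step 4. node 3  ⊔preds=[-6,6]  new=[-6,4]  old=[-6,-2]  +wl: 2
  step 5. node 4  ⊔preds=⊥  new=[-6,2]  stable
  step 6. node 5  ⊔preds=[-6,4]  new=[-6,5]  old=⊥  +wl: 
  step 7. node 6  ⊔preds=[2,3]  new=[-3,4]  old=[-3,3]  +wl: 1,3,5
  step 8. node 0  ⊔preds=[-6,4]  new=[-6,4]  old=[-6,-2]  +wl: 
  step 9. node 2  ⊔preds=[-6,4]  new=[2,6]  stable
  step 10. node 1  ⊔preds=[-6,4]  new=[2,3]  stable
  step 11. node 3  ⊔preds=[-6,6]  new=[-6,4]  stable
  step 12. node 5  ⊔preds=[-6,4]  new=[-6,5]  stable

Least fixpoint reached:
  node 0: [-6,4]
  node 1: [2,3]
  node 2: [2,6]
  node 3: [-6,4]
  node 4: [-6,2]
  node 5: [-6,5]
  node 6: [-3,4]

[-6,6]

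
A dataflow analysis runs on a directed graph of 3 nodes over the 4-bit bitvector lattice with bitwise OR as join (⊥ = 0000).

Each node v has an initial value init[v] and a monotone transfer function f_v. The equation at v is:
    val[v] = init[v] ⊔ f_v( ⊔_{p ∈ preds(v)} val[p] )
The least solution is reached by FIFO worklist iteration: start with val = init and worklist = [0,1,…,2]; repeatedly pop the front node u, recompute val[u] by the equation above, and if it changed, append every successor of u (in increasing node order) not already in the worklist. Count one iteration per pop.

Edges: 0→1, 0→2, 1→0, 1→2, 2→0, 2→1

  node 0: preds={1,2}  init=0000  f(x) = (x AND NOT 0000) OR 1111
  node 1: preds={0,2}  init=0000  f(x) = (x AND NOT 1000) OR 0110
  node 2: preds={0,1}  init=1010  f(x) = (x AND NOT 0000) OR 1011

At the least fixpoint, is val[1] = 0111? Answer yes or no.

yes

Trace (5 dequeues):
  [1] u=0 | in 1010 | out 1111 | prev 0000 | push {}
  [2] u=1 | in 1111 | out 0111 | prev 0000 | push {0}
  [3] u=2 | in 1111 | out 1111 | prev 1010 | push {1}
  [4] u=0 | in 1111 | out 1111 | ==
  [5] u=1 | in 1111 | out 0111 | ==

Converged values:
  [0] 1111
  [1] 0111
  [2] 1111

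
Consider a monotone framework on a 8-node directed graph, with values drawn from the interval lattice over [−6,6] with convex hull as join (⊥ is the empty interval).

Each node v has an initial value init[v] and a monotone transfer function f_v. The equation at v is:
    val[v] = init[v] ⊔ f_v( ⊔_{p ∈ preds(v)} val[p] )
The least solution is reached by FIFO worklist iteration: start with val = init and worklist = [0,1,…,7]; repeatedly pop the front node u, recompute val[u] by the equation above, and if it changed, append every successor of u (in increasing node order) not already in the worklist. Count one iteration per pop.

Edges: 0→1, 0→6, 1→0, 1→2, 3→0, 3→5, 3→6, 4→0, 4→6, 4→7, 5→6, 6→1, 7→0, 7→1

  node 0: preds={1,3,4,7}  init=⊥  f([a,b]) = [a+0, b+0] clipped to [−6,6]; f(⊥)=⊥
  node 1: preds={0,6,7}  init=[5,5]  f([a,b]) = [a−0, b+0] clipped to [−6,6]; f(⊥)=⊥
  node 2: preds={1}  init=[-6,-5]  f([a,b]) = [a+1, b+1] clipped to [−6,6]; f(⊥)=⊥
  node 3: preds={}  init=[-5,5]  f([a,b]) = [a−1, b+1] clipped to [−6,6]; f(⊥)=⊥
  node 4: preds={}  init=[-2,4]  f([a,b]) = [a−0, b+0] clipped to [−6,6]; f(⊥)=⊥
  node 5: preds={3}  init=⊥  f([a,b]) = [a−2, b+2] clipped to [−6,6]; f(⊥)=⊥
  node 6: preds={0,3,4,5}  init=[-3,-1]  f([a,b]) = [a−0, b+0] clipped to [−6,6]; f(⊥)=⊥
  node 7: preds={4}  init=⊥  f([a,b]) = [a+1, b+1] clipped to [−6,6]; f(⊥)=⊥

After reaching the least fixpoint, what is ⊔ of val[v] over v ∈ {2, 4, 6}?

Worklist (14 pops):
  #1 pop 0: in=[-5,5] → [-5,5] (was ⊥); enqueue []
  #2 pop 1: in=[-5,5] → [-5,5] (was [5,5]); enqueue [0]
  #3 pop 2: in=[-5,5] → [-6,6] (was [-6,-5]); enqueue []
  #4 pop 3: in=⊥ → [-5,5] (no change)
  #5 pop 4: in=⊥ → [-2,4] (no change)
  #6 pop 5: in=[-5,5] → [-6,6] (was ⊥); enqueue []
  #7 pop 6: in=[-6,6] → [-6,6] (was [-3,-1]); enqueue [1]
  #8 pop 7: in=[-2,4] → [-1,5] (was ⊥); enqueue []
  #9 pop 0: in=[-5,5] → [-5,5] (no change)
  #10 pop 1: in=[-6,6] → [-6,6] (was [-5,5]); enqueue [0,2]
  #11 pop 0: in=[-6,6] → [-6,6] (was [-5,5]); enqueue [1,6]
  #12 pop 2: in=[-6,6] → [-6,6] (no change)
  #13 pop 1: in=[-6,6] → [-6,6] (no change)
  #14 pop 6: in=[-6,6] → [-6,6] (no change)

Fixpoint:
  val[0] = [-6,6]
  val[1] = [-6,6]
  val[2] = [-6,6]
  val[3] = [-5,5]
  val[4] = [-2,4]
  val[5] = [-6,6]
  val[6] = [-6,6]
  val[7] = [-1,5]

[-6,6]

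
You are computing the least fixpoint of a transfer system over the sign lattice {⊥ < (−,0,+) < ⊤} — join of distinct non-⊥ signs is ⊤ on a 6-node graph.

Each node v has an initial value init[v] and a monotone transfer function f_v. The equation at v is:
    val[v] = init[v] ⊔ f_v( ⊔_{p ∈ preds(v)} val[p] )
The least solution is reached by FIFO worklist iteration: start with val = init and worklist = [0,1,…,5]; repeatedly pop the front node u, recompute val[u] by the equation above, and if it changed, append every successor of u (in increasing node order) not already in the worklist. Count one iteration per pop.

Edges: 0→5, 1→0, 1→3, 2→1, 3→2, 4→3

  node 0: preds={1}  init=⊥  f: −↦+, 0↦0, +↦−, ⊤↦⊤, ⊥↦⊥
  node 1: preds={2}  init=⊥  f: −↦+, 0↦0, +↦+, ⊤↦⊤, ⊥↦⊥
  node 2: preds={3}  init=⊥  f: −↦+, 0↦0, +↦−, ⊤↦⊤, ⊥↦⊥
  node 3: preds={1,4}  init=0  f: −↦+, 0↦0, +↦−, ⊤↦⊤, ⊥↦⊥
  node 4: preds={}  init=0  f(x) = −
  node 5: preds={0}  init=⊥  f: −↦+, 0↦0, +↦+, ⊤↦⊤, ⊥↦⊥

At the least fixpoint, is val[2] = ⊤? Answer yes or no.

Iteration log — 15 steps:
  step 1. node 0  ⊔preds=⊥  new=⊥  stable
  step 2. node 1  ⊔preds=⊥  new=⊥  stable
  step 3. node 2  ⊔preds=0  new=0  old=⊥  +wl: 1
  step 4. node 3  ⊔preds=0  new=0  stable
  step 5. node 4  ⊔preds=⊥  new=⊤  old=0  +wl: 3
  step 6. node 5  ⊔preds=⊥  new=⊥  stable
  step 7. node 1  ⊔preds=0  new=0  old=⊥  +wl: 0
  step 8. node 3  ⊔preds=⊤  new=⊤  old=0  +wl: 2
  step 9. node 0  ⊔preds=0  new=0  old=⊥  +wl: 5
  step 10. node 2  ⊔preds=⊤  new=⊤  old=0  +wl: 1
  step 11. node 5  ⊔preds=0  new=0  old=⊥  +wl: 
  step 12. node 1  ⊔preds=⊤  new=⊤  old=0  +wl: 0,3
  step 13. node 0  ⊔preds=⊤  new=⊤  old=0  +wl: 5
  step 14. node 3  ⊔preds=⊤  new=⊤  stable
  step 15. node 5  ⊔preds=⊤  new=⊤  old=0  +wl: 

Least fixpoint reached:
  node 0: ⊤
  node 1: ⊤
  node 2: ⊤
  node 3: ⊤
  node 4: ⊤
  node 5: ⊤

yes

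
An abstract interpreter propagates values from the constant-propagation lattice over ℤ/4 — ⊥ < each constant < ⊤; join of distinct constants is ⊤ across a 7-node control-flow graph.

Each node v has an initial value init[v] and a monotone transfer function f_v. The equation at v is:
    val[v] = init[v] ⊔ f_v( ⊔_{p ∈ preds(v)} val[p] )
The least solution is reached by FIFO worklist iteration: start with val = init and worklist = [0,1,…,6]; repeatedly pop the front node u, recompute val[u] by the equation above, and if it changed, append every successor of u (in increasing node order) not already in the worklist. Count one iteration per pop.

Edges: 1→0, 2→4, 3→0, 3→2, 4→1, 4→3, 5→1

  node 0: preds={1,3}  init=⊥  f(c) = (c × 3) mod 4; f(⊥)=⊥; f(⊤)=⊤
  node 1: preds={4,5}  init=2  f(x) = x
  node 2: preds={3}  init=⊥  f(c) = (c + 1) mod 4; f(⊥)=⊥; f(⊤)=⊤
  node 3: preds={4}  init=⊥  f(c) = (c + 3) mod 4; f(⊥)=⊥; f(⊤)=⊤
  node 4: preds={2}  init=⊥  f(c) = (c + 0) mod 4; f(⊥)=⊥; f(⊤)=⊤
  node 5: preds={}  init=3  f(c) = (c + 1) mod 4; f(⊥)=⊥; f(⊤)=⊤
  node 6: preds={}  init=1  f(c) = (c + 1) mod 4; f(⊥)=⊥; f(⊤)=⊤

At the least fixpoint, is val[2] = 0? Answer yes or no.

Trace (8 dequeues):
  [1] u=0 | in 2 | out 2 | prev ⊥ | push {}
  [2] u=1 | in 3 | out ⊤ | prev 2 | push {0}
  [3] u=2 | in ⊥ | out ⊥ | ==
  [4] u=3 | in ⊥ | out ⊥ | ==
  [5] u=4 | in ⊥ | out ⊥ | ==
  [6] u=5 | in ⊥ | out 3 | ==
  [7] u=6 | in ⊥ | out 1 | ==
  [8] u=0 | in ⊤ | out ⊤ | prev 2 | push {}

Converged values:
  [0] ⊤
  [1] ⊤
  [2] ⊥
  [3] ⊥
  [4] ⊥
  [5] 3
  [6] 1

no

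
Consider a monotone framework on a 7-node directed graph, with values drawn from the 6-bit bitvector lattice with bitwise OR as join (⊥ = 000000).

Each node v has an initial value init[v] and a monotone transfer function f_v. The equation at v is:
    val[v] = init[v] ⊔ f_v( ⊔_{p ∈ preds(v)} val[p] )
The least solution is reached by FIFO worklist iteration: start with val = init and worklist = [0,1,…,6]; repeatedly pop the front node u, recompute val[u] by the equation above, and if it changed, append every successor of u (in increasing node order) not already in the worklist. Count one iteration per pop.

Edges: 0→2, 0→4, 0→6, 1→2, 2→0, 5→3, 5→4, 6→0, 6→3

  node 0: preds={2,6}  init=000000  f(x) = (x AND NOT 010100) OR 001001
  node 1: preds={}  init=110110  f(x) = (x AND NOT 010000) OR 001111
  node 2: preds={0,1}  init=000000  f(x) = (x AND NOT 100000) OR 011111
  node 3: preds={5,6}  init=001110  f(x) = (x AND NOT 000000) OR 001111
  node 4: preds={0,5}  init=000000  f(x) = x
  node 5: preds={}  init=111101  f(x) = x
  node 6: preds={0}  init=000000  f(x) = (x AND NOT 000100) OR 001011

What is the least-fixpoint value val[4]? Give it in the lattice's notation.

111111

Trace (12 dequeues):
  [1] u=0 | in 000000 | out 001001 | prev 000000 | push {}
  [2] u=1 | in 000000 | out 111111 | prev 110110 | push {}
  [3] u=2 | in 111111 | out 011111 | prev 000000 | push {0}
  [4] u=3 | in 111101 | out 111111 | prev 001110 | push {}
  [5] u=4 | in 111101 | out 111101 | prev 000000 | push {}
  [6] u=5 | in 000000 | out 111101 | ==
  [7] u=6 | in 001001 | out 001011 | prev 000000 | push {3}
  [8] u=0 | in 011111 | out 001011 | prev 001001 | push {2,4,6}
  [9] u=3 | in 111111 | out 111111 | ==
  [10] u=2 | in 111111 | out 011111 | ==
  [11] u=4 | in 111111 | out 111111 | prev 111101 | push {}
  [12] u=6 | in 001011 | out 001011 | ==

Converged values:
  [0] 001011
  [1] 111111
  [2] 011111
  [3] 111111
  [4] 111111
  [5] 111101
  [6] 001011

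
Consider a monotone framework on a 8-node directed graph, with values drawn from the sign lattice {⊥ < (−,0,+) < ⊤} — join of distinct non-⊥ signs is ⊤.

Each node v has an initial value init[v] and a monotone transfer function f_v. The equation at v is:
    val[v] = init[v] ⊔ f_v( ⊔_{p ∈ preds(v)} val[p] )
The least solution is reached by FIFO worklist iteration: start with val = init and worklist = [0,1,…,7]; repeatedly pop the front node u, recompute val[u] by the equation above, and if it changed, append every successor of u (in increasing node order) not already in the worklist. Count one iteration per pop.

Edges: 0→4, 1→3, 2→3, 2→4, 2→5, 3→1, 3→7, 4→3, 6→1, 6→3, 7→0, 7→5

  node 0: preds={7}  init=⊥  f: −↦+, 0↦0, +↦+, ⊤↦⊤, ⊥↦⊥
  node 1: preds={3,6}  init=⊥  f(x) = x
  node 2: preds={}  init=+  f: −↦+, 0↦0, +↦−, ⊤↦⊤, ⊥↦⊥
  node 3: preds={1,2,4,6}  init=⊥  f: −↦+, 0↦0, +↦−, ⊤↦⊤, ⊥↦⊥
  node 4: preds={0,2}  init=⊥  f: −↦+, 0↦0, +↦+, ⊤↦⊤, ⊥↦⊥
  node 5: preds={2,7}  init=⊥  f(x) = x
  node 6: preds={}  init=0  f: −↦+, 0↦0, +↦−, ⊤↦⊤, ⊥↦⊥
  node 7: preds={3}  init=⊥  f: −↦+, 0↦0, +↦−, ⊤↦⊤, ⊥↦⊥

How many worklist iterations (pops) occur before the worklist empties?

Worklist (14 pops):
  #1 pop 0: in=⊥ → ⊥ (no change)
  #2 pop 1: in=0 → 0 (was ⊥); enqueue []
  #3 pop 2: in=⊥ → + (no change)
  #4 pop 3: in=⊤ → ⊤ (was ⊥); enqueue [1]
  #5 pop 4: in=+ → + (was ⊥); enqueue [3]
  #6 pop 5: in=+ → + (was ⊥); enqueue []
  #7 pop 6: in=⊥ → 0 (no change)
  #8 pop 7: in=⊤ → ⊤ (was ⊥); enqueue [0,5]
  #9 pop 1: in=⊤ → ⊤ (was 0); enqueue []
  #10 pop 3: in=⊤ → ⊤ (no change)
  #11 pop 0: in=⊤ → ⊤ (was ⊥); enqueue [4]
  #12 pop 5: in=⊤ → ⊤ (was +); enqueue []
  #13 pop 4: in=⊤ → ⊤ (was +); enqueue [3]
  #14 pop 3: in=⊤ → ⊤ (no change)

Fixpoint:
  val[0] = ⊤
  val[1] = ⊤
  val[2] = +
  val[3] = ⊤
  val[4] = ⊤
  val[5] = ⊤
  val[6] = 0
  val[7] = ⊤

14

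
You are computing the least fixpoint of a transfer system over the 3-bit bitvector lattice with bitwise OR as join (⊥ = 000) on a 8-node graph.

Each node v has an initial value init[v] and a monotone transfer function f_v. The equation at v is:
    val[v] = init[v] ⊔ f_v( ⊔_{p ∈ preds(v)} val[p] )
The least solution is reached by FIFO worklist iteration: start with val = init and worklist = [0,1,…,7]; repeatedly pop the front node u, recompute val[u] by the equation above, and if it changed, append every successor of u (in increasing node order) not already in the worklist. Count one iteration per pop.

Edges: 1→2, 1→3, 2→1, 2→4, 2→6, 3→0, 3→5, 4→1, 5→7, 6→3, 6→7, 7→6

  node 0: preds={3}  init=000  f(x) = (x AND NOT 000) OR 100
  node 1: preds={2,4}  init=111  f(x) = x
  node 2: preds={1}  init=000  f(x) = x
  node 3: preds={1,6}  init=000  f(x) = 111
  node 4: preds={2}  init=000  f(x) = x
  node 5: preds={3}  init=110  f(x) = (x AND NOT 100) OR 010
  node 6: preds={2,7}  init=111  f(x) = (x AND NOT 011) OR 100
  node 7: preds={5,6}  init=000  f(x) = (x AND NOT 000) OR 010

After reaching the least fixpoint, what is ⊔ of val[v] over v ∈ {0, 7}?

Worklist (11 pops):
  #1 pop 0: in=000 → 100 (was 000); enqueue []
  #2 pop 1: in=000 → 111 (no change)
  #3 pop 2: in=111 → 111 (was 000); enqueue [1]
  #4 pop 3: in=111 → 111 (was 000); enqueue [0]
  #5 pop 4: in=111 → 111 (was 000); enqueue []
  #6 pop 5: in=111 → 111 (was 110); enqueue []
  #7 pop 6: in=111 → 111 (no change)
  #8 pop 7: in=111 → 111 (was 000); enqueue [6]
  #9 pop 1: in=111 → 111 (no change)
  #10 pop 0: in=111 → 111 (was 100); enqueue []
  #11 pop 6: in=111 → 111 (no change)

Fixpoint:
  val[0] = 111
  val[1] = 111
  val[2] = 111
  val[3] = 111
  val[4] = 111
  val[5] = 111
  val[6] = 111
  val[7] = 111

111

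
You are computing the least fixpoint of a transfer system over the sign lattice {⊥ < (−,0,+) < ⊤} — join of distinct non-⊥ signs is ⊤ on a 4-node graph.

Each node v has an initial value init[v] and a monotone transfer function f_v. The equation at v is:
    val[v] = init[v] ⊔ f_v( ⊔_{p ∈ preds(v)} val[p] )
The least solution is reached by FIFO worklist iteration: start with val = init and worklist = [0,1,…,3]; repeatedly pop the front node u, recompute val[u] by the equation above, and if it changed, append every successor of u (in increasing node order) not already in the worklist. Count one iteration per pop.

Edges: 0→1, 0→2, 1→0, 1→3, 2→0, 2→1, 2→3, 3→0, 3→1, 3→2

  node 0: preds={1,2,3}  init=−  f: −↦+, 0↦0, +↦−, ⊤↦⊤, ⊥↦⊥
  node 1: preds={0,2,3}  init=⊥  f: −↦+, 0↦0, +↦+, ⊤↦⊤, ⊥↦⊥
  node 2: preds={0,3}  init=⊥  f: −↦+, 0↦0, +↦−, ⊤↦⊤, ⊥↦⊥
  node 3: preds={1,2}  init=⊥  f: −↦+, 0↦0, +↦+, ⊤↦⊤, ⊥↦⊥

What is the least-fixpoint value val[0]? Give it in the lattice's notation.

Trace (12 dequeues):
  [1] u=0 | in ⊥ | out − | ==
  [2] u=1 | in − | out + | prev ⊥ | push {0}
  [3] u=2 | in − | out + | prev ⊥ | push {1}
  [4] u=3 | in + | out + | prev ⊥ | push {2}
  [5] u=0 | in + | out − | ==
  [6] u=1 | in ⊤ | out ⊤ | prev + | push {0,3}
  [7] u=2 | in ⊤ | out ⊤ | prev + | push {1}
  [8] u=0 | in ⊤ | out ⊤ | prev − | push {2}
  [9] u=3 | in ⊤ | out ⊤ | prev + | push {0}
  [10] u=1 | in ⊤ | out ⊤ | ==
  [11] u=2 | in ⊤ | out ⊤ | ==
  [12] u=0 | in ⊤ | out ⊤ | ==

Converged values:
  [0] ⊤
  [1] ⊤
  [2] ⊤
  [3] ⊤

⊤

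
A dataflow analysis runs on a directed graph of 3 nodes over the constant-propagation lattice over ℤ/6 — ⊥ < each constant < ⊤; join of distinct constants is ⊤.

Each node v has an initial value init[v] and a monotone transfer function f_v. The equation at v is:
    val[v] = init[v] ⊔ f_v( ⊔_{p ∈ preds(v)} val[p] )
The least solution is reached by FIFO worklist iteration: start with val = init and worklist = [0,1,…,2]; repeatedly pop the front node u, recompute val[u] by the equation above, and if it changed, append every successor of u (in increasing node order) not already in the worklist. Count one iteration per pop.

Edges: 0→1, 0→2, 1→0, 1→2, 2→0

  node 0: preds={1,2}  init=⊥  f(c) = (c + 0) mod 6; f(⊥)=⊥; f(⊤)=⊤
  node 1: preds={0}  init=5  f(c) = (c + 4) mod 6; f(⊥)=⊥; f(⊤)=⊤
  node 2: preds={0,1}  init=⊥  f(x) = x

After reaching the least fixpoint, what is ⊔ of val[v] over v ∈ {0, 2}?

⊤

Worklist (6 pops):
  #1 pop 0: in=5 → 5 (was ⊥); enqueue []
  #2 pop 1: in=5 → ⊤ (was 5); enqueue [0]
  #3 pop 2: in=⊤ → ⊤ (was ⊥); enqueue []
  #4 pop 0: in=⊤ → ⊤ (was 5); enqueue [1,2]
  #5 pop 1: in=⊤ → ⊤ (no change)
  #6 pop 2: in=⊤ → ⊤ (no change)

Fixpoint:
  val[0] = ⊤
  val[1] = ⊤
  val[2] = ⊤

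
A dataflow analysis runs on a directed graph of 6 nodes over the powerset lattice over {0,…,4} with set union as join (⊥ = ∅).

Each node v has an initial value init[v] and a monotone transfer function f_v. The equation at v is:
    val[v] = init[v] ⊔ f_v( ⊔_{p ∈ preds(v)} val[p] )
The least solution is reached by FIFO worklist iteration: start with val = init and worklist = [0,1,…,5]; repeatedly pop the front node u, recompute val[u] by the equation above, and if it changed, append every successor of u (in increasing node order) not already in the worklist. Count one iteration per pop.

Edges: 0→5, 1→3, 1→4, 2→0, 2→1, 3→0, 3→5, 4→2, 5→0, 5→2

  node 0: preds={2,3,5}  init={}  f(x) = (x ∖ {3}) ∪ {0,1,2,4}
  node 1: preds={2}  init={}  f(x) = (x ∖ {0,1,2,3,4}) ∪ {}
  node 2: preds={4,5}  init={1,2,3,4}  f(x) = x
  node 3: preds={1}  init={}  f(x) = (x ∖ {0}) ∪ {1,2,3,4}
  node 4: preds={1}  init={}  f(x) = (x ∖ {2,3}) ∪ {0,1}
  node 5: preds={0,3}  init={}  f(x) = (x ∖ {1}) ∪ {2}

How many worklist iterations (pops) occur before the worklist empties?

Worklist (10 pops):
  #1 pop 0: in={1,2,3,4} → {0,1,2,4} (was {}); enqueue []
  #2 pop 1: in={1,2,3,4} → {} (no change)
  #3 pop 2: in={} → {1,2,3,4} (no change)
  #4 pop 3: in={} → {1,2,3,4} (was {}); enqueue [0]
  #5 pop 4: in={} → {0,1} (was {}); enqueue [2]
  #6 pop 5: in={0,1,2,3,4} → {0,2,3,4} (was {}); enqueue []
  #7 pop 0: in={0,1,2,3,4} → {0,1,2,4} (no change)
  #8 pop 2: in={0,1,2,3,4} → {0,1,2,3,4} (was {1,2,3,4}); enqueue [0,1]
  #9 pop 0: in={0,1,2,3,4} → {0,1,2,4} (no change)
  #10 pop 1: in={0,1,2,3,4} → {} (no change)

Fixpoint:
  val[0] = {0,1,2,4}
  val[1] = {}
  val[2] = {0,1,2,3,4}
  val[3] = {1,2,3,4}
  val[4] = {0,1}
  val[5] = {0,2,3,4}

10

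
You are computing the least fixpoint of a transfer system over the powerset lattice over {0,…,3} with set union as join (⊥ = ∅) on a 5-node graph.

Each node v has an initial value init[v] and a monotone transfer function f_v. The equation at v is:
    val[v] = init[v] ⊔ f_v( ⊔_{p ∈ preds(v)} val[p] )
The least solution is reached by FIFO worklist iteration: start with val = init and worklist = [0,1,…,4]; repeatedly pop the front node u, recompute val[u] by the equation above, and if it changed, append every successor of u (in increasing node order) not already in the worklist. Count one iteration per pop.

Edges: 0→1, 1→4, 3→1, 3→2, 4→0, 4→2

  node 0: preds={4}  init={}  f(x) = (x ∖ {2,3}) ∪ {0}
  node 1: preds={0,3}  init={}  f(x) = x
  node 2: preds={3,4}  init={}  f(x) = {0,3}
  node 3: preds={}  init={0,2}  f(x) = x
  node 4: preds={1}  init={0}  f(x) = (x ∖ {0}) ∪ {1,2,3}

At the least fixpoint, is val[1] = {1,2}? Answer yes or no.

no

Worklist (9 pops):
  #1 pop 0: in={0} → {0} (was {}); enqueue []
  #2 pop 1: in={0,2} → {0,2} (was {}); enqueue []
  #3 pop 2: in={0,2} → {0,3} (was {}); enqueue []
  #4 pop 3: in={} → {0,2} (no change)
  #5 pop 4: in={0,2} → {0,1,2,3} (was {0}); enqueue [0,2]
  #6 pop 0: in={0,1,2,3} → {0,1} (was {0}); enqueue [1]
  #7 pop 2: in={0,1,2,3} → {0,3} (no change)
  #8 pop 1: in={0,1,2} → {0,1,2} (was {0,2}); enqueue [4]
  #9 pop 4: in={0,1,2} → {0,1,2,3} (no change)

Fixpoint:
  val[0] = {0,1}
  val[1] = {0,1,2}
  val[2] = {0,3}
  val[3] = {0,2}
  val[4] = {0,1,2,3}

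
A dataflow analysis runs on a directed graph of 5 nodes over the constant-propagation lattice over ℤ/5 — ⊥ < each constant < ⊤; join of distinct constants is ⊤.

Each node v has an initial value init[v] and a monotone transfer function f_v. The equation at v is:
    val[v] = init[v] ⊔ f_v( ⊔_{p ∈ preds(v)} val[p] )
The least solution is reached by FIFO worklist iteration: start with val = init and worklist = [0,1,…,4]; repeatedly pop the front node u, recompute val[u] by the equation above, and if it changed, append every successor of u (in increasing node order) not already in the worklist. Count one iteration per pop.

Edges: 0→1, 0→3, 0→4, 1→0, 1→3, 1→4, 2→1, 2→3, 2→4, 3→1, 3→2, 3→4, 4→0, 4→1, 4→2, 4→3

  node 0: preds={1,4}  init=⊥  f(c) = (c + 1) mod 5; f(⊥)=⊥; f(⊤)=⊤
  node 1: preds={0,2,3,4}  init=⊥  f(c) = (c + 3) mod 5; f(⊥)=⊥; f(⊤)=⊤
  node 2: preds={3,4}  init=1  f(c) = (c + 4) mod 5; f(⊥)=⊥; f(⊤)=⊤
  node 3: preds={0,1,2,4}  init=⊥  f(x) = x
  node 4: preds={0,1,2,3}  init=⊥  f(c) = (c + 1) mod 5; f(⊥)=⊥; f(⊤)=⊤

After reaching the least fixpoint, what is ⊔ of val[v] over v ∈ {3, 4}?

⊤

Trace (12 dequeues):
  [1] u=0 | in ⊥ | out ⊥ | ==
  [2] u=1 | in 1 | out 4 | prev ⊥ | push {0}
  [3] u=2 | in ⊥ | out 1 | ==
  [4] u=3 | in ⊤ | out ⊤ | prev ⊥ | push {1,2}
  [5] u=4 | in ⊤ | out ⊤ | prev ⊥ | push {3}
  [6] u=0 | in ⊤ | out ⊤ | prev ⊥ | push {4}
  [7] u=1 | in ⊤ | out ⊤ | prev 4 | push {0}
  [8] u=2 | in ⊤ | out ⊤ | prev 1 | push {1}
  [9] u=3 | in ⊤ | out ⊤ | ==
  [10] u=4 | in ⊤ | out ⊤ | ==
  [11] u=0 | in ⊤ | out ⊤ | ==
  [12] u=1 | in ⊤ | out ⊤ | ==

Converged values:
  [0] ⊤
  [1] ⊤
  [2] ⊤
  [3] ⊤
  [4] ⊤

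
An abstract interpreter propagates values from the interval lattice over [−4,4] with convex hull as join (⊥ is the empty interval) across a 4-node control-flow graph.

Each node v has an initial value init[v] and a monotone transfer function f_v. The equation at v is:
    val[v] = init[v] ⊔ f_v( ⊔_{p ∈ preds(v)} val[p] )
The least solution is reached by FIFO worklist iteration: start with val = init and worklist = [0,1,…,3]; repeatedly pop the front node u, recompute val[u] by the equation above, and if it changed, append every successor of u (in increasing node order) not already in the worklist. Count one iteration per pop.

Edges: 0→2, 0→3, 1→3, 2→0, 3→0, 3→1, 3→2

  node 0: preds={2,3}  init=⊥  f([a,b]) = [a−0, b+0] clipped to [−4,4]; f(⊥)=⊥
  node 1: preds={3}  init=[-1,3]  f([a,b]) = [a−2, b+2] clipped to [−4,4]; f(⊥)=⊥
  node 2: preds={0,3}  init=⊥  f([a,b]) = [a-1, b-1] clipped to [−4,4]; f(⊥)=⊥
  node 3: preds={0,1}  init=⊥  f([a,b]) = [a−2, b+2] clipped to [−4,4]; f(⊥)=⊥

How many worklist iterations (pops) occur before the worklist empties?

12

Worklist (12 pops):
  #1 pop 0: in=⊥ → ⊥ (no change)
  #2 pop 1: in=⊥ → [-1,3] (no change)
  #3 pop 2: in=⊥ → ⊥ (no change)
  #4 pop 3: in=[-1,3] → [-3,4] (was ⊥); enqueue [0,1,2]
  #5 pop 0: in=[-3,4] → [-3,4] (was ⊥); enqueue [3]
  #6 pop 1: in=[-3,4] → [-4,4] (was [-1,3]); enqueue []
  #7 pop 2: in=[-3,4] → [-4,3] (was ⊥); enqueue [0]
  #8 pop 3: in=[-4,4] → [-4,4] (was [-3,4]); enqueue [1,2]
  #9 pop 0: in=[-4,4] → [-4,4] (was [-3,4]); enqueue [3]
  #10 pop 1: in=[-4,4] → [-4,4] (no change)
  #11 pop 2: in=[-4,4] → [-4,3] (no change)
  #12 pop 3: in=[-4,4] → [-4,4] (no change)

Fixpoint:
  val[0] = [-4,4]
  val[1] = [-4,4]
  val[2] = [-4,3]
  val[3] = [-4,4]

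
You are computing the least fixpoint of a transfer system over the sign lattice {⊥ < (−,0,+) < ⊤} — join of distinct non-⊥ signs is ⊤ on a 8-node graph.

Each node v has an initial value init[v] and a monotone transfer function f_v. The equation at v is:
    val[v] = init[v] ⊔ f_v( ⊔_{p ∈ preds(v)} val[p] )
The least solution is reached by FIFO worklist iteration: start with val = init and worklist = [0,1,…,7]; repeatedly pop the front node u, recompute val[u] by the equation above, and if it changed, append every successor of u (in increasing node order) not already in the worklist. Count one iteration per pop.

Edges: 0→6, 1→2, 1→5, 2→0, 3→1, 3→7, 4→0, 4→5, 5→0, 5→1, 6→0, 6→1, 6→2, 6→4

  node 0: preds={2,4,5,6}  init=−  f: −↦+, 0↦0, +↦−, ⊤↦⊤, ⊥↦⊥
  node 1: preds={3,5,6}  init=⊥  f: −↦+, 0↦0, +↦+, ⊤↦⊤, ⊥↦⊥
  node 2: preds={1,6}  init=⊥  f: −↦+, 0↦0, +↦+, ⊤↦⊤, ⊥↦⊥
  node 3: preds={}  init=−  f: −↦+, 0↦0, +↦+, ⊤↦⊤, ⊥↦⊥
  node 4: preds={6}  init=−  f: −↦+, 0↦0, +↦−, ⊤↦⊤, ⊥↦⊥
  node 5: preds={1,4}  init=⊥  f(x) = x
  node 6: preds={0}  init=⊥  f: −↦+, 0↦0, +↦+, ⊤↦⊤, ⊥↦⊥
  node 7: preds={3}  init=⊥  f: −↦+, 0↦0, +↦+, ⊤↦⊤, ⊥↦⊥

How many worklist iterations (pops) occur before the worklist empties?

14

Iteration log — 14 steps:
  step 1. node 0  ⊔preds=−  new=⊤  old=−  +wl: 
  step 2. node 1  ⊔preds=−  new=+  old=⊥  +wl: 
  step 3. node 2  ⊔preds=+  new=+  old=⊥  +wl: 0
  step 4. node 3  ⊔preds=⊥  new=−  stable
  step 5. node 4  ⊔preds=⊥  new=−  stable
  step 6. node 5  ⊔preds=⊤  new=⊤  old=⊥  +wl: 1
  step 7. node 6  ⊔preds=⊤  new=⊤  old=⊥  +wl: 2,4
  step 8. node 7  ⊔preds=−  new=+  old=⊥  +wl: 
  step 9. node 0  ⊔preds=⊤  new=⊤  stable
  step 10. node 1  ⊔preds=⊤  new=⊤  old=+  +wl: 5
  step 11. node 2  ⊔preds=⊤  new=⊤  old=+  +wl: 0
  step 12. node 4  ⊔preds=⊤  new=⊤  old=−  +wl: 
  step 13. node 5  ⊔preds=⊤  new=⊤  stable
  step 14. node 0  ⊔preds=⊤  new=⊤  stable

Least fixpoint reached:
  node 0: ⊤
  node 1: ⊤
  node 2: ⊤
  node 3: −
  node 4: ⊤
  node 5: ⊤
  node 6: ⊤
  node 7: +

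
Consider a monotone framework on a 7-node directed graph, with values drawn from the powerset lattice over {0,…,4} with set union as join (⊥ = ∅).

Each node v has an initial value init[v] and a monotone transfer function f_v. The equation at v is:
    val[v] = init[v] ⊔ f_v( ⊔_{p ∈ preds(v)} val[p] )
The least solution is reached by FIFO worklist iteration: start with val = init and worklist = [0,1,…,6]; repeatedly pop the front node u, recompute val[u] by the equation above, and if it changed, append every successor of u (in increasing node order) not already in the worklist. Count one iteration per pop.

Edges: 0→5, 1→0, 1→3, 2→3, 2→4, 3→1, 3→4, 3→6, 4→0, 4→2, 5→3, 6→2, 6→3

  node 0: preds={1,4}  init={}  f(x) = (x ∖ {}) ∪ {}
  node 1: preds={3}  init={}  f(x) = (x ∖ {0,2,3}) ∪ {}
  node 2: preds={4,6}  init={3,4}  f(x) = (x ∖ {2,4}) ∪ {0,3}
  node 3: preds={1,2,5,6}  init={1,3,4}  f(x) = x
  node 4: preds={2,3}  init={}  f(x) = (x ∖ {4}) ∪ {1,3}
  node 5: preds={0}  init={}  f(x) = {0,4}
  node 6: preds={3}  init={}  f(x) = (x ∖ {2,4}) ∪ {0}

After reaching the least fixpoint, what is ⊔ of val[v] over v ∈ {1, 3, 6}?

Iteration log — 13 steps:
  step 1. node 0  ⊔preds={}  new={}  stable
  step 2. node 1  ⊔preds={1,3,4}  new={1,4}  old={}  +wl: 0
  step 3. node 2  ⊔preds={}  new={0,3,4}  old={3,4}  +wl: 
  step 4. node 3  ⊔preds={0,1,3,4}  new={0,1,3,4}  old={1,3,4}  +wl: 1
  step 5. node 4  ⊔preds={0,1,3,4}  new={0,1,3}  old={}  +wl: 2
  step 6. node 5  ⊔preds={}  new={0,4}  old={}  +wl: 3
  step 7. node 6  ⊔preds={0,1,3,4}  new={0,1,3}  old={}  +wl: 
  step 8. node 0  ⊔preds={0,1,3,4}  new={0,1,3,4}  old={}  +wl: 5
  step 9. node 1  ⊔preds={0,1,3,4}  new={1,4}  stable
  step 10. node 2  ⊔preds={0,1,3}  new={0,1,3,4}  old={0,3,4}  +wl: 4
  step 11. node 3  ⊔preds={0,1,3,4}  new={0,1,3,4}  stable
  step 12. node 5  ⊔preds={0,1,3,4}  new={0,4}  stable
  step 13. node 4  ⊔preds={0,1,3,4}  new={0,1,3}  stable

Least fixpoint reached:
  node 0: {0,1,3,4}
  node 1: {1,4}
  node 2: {0,1,3,4}
  node 3: {0,1,3,4}
  node 4: {0,1,3}
  node 5: {0,4}
  node 6: {0,1,3}

{0,1,3,4}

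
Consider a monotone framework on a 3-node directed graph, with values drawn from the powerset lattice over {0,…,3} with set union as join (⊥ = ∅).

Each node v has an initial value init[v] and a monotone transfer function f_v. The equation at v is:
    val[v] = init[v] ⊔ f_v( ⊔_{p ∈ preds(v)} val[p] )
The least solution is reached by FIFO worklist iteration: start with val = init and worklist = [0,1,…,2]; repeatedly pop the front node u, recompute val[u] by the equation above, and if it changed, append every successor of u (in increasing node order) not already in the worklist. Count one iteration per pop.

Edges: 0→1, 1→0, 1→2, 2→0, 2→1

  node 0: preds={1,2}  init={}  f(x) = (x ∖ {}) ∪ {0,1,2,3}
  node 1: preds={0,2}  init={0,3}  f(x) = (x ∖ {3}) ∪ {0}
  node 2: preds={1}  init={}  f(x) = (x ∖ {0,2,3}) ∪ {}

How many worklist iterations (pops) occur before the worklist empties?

5

Worklist (5 pops):
  #1 pop 0: in={0,3} → {0,1,2,3} (was {}); enqueue []
  #2 pop 1: in={0,1,2,3} → {0,1,2,3} (was {0,3}); enqueue [0]
  #3 pop 2: in={0,1,2,3} → {1} (was {}); enqueue [1]
  #4 pop 0: in={0,1,2,3} → {0,1,2,3} (no change)
  #5 pop 1: in={0,1,2,3} → {0,1,2,3} (no change)

Fixpoint:
  val[0] = {0,1,2,3}
  val[1] = {0,1,2,3}
  val[2] = {1}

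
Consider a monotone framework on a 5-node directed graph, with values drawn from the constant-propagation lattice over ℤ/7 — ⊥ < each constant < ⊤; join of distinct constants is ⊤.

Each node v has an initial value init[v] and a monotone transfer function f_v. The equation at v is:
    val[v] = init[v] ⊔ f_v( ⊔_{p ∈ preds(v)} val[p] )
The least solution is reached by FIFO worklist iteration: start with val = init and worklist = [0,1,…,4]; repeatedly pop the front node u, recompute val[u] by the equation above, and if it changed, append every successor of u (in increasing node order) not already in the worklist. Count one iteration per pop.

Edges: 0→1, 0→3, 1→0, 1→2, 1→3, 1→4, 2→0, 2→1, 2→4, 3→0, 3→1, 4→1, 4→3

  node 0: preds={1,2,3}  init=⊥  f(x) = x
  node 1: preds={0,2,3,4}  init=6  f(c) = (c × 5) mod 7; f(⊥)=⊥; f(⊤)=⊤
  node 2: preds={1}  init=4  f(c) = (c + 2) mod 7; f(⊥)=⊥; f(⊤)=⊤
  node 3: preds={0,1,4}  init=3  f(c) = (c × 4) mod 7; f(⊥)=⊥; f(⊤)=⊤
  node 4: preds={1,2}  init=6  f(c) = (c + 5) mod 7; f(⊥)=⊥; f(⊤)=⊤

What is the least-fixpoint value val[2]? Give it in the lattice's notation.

Worklist (8 pops):
  #1 pop 0: in=⊤ → ⊤ (was ⊥); enqueue []
  #2 pop 1: in=⊤ → ⊤ (was 6); enqueue [0]
  #3 pop 2: in=⊤ → ⊤ (was 4); enqueue [1]
  #4 pop 3: in=⊤ → ⊤ (was 3); enqueue []
  #5 pop 4: in=⊤ → ⊤ (was 6); enqueue [3]
  #6 pop 0: in=⊤ → ⊤ (no change)
  #7 pop 1: in=⊤ → ⊤ (no change)
  #8 pop 3: in=⊤ → ⊤ (no change)

Fixpoint:
  val[0] = ⊤
  val[1] = ⊤
  val[2] = ⊤
  val[3] = ⊤
  val[4] = ⊤

⊤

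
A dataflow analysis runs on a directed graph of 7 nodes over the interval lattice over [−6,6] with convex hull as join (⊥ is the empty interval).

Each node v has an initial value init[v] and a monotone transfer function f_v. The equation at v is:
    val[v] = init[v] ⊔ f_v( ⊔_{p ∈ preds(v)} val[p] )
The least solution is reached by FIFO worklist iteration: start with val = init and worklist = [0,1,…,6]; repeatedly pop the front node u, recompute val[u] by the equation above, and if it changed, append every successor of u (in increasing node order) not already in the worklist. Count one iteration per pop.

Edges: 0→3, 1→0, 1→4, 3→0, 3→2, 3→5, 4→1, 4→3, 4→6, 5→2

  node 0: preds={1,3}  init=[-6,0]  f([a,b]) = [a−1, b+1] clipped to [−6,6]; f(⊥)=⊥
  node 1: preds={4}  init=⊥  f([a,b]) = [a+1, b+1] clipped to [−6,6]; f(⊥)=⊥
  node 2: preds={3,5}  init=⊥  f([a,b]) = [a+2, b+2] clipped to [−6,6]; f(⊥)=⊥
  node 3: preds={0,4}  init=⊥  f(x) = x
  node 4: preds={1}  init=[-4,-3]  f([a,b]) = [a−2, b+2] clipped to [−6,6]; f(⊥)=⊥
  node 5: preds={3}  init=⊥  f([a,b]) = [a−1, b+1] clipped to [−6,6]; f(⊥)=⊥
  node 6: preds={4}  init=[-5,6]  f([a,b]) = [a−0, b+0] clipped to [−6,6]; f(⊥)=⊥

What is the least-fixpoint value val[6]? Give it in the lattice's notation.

[-6,6]

Worklist (31 pops):
  #1 pop 0: in=⊥ → [-6,0] (no change)
  #2 pop 1: in=[-4,-3] → [-3,-2] (was ⊥); enqueue [0]
  #3 pop 2: in=⊥ → ⊥ (no change)
  #4 pop 3: in=[-6,0] → [-6,0] (was ⊥); enqueue [2]
  #5 pop 4: in=[-3,-2] → [-5,0] (was [-4,-3]); enqueue [1,3]
  #6 pop 5: in=[-6,0] → [-6,1] (was ⊥); enqueue []
  #7 pop 6: in=[-5,0] → [-5,6] (no change)
  #8 pop 0: in=[-6,0] → [-6,1] (was [-6,0]); enqueue []
  #9 pop 2: in=[-6,1] → [-4,3] (was ⊥); enqueue []
  #10 pop 1: in=[-5,0] → [-4,1] (was [-3,-2]); enqueue [0,4]
  #11 pop 3: in=[-6,1] → [-6,1] (was [-6,0]); enqueue [2,5]
  #12 pop 0: in=[-6,1] → [-6,2] (was [-6,1]); enqueue [3]
  #13 pop 4: in=[-4,1] → [-6,3] (was [-5,0]); enqueue [1,6]
  #14 pop 2: in=[-6,1] → [-4,3] (no change)
  #15 pop 5: in=[-6,1] → [-6,2] (was [-6,1]); enqueue [2]
  #16 pop 3: in=[-6,3] → [-6,3] (was [-6,1]); enqueue [0,5]
  #17 pop 1: in=[-6,3] → [-5,4] (was [-4,1]); enqueue [4]
  #18 pop 6: in=[-6,3] → [-6,6] (was [-5,6]); enqueue []
  #19 pop 2: in=[-6,3] → [-4,5] (was [-4,3]); enqueue []
  #20 pop 0: in=[-6,4] → [-6,5] (was [-6,2]); enqueue [3]
  #21 pop 5: in=[-6,3] → [-6,4] (was [-6,2]); enqueue [2]
  #22 pop 4: in=[-5,4] → [-6,6] (was [-6,3]); enqueue [1,6]
  #23 pop 3: in=[-6,6] → [-6,6] (was [-6,3]); enqueue [0,5]
  #24 pop 2: in=[-6,6] → [-4,6] (was [-4,5]); enqueue []
  #25 pop 1: in=[-6,6] → [-5,6] (was [-5,4]); enqueue [4]
  #26 pop 6: in=[-6,6] → [-6,6] (no change)
  #27 pop 0: in=[-6,6] → [-6,6] (was [-6,5]); enqueue [3]
  #28 pop 5: in=[-6,6] → [-6,6] (was [-6,4]); enqueue [2]
  #29 pop 4: in=[-5,6] → [-6,6] (no change)
  #30 pop 3: in=[-6,6] → [-6,6] (no change)
  #31 pop 2: in=[-6,6] → [-4,6] (no change)

Fixpoint:
  val[0] = [-6,6]
  val[1] = [-5,6]
  val[2] = [-4,6]
  val[3] = [-6,6]
  val[4] = [-6,6]
  val[5] = [-6,6]
  val[6] = [-6,6]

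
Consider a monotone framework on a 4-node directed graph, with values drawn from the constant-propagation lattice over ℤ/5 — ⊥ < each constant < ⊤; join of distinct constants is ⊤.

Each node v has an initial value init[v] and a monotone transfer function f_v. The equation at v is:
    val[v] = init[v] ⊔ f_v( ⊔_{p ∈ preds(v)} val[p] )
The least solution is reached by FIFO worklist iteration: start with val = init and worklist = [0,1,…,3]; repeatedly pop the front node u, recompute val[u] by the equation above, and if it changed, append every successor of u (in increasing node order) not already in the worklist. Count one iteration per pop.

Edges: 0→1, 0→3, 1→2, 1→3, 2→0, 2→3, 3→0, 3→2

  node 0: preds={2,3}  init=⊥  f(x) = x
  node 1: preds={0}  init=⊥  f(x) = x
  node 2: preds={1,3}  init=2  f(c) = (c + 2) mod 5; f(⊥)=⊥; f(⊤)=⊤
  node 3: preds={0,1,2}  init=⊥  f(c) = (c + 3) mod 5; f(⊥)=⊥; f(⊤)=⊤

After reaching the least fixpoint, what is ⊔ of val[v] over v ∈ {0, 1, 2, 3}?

⊤

Worklist (9 pops):
  #1 pop 0: in=2 → 2 (was ⊥); enqueue []
  #2 pop 1: in=2 → 2 (was ⊥); enqueue []
  #3 pop 2: in=2 → ⊤ (was 2); enqueue [0]
  #4 pop 3: in=⊤ → ⊤ (was ⊥); enqueue [2]
  #5 pop 0: in=⊤ → ⊤ (was 2); enqueue [1,3]
  #6 pop 2: in=⊤ → ⊤ (no change)
  #7 pop 1: in=⊤ → ⊤ (was 2); enqueue [2]
  #8 pop 3: in=⊤ → ⊤ (no change)
  #9 pop 2: in=⊤ → ⊤ (no change)

Fixpoint:
  val[0] = ⊤
  val[1] = ⊤
  val[2] = ⊤
  val[3] = ⊤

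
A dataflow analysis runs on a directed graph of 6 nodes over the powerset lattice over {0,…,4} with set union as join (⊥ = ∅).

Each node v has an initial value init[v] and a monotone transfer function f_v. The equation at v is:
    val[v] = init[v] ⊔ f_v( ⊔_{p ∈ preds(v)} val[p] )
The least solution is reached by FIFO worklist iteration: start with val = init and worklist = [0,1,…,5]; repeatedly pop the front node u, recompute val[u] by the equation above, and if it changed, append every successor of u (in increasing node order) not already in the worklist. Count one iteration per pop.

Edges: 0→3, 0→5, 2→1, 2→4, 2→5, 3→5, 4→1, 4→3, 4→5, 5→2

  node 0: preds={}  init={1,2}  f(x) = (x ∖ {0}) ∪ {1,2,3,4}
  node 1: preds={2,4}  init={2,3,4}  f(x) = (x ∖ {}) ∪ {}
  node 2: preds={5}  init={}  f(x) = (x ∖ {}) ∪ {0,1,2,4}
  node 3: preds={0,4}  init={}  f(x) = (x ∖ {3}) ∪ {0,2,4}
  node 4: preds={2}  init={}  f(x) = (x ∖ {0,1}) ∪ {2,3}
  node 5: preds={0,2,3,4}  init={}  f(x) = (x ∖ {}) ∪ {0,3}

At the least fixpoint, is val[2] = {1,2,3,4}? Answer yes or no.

no

Worklist (12 pops):
  #1 pop 0: in={} → {1,2,3,4} (was {1,2}); enqueue []
  #2 pop 1: in={} → {2,3,4} (no change)
  #3 pop 2: in={} → {0,1,2,4} (was {}); enqueue [1]
  #4 pop 3: in={1,2,3,4} → {0,1,2,4} (was {}); enqueue []
  #5 pop 4: in={0,1,2,4} → {2,3,4} (was {}); enqueue [3]
  #6 pop 5: in={0,1,2,3,4} → {0,1,2,3,4} (was {}); enqueue [2]
  #7 pop 1: in={0,1,2,3,4} → {0,1,2,3,4} (was {2,3,4}); enqueue []
  #8 pop 3: in={1,2,3,4} → {0,1,2,4} (no change)
  #9 pop 2: in={0,1,2,3,4} → {0,1,2,3,4} (was {0,1,2,4}); enqueue [1,4,5]
  #10 pop 1: in={0,1,2,3,4} → {0,1,2,3,4} (no change)
  #11 pop 4: in={0,1,2,3,4} → {2,3,4} (no change)
  #12 pop 5: in={0,1,2,3,4} → {0,1,2,3,4} (no change)

Fixpoint:
  val[0] = {1,2,3,4}
  val[1] = {0,1,2,3,4}
  val[2] = {0,1,2,3,4}
  val[3] = {0,1,2,4}
  val[4] = {2,3,4}
  val[5] = {0,1,2,3,4}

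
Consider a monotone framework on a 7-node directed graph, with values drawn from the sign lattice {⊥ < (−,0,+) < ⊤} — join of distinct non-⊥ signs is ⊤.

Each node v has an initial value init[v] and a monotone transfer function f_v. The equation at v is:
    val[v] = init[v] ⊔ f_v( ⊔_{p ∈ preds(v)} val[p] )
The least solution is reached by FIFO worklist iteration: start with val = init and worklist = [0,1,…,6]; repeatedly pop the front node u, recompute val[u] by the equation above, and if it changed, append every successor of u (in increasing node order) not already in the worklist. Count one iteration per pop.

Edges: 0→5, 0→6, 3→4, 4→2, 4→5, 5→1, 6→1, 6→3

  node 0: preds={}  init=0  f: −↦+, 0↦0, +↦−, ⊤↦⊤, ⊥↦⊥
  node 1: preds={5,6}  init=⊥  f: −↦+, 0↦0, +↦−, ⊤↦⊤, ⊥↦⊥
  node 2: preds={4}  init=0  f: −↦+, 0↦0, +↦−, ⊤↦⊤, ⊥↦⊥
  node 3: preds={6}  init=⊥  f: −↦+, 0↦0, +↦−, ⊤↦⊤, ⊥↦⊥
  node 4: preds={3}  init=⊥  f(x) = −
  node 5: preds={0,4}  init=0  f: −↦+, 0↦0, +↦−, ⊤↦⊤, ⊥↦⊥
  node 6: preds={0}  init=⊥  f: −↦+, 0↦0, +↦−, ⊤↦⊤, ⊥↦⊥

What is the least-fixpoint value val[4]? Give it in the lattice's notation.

Worklist (11 pops):
  #1 pop 0: in=⊥ → 0 (no change)
  #2 pop 1: in=0 → 0 (was ⊥); enqueue []
  #3 pop 2: in=⊥ → 0 (no change)
  #4 pop 3: in=⊥ → ⊥ (no change)
  #5 pop 4: in=⊥ → − (was ⊥); enqueue [2]
  #6 pop 5: in=⊤ → ⊤ (was 0); enqueue [1]
  #7 pop 6: in=0 → 0 (was ⊥); enqueue [3]
  #8 pop 2: in=− → ⊤ (was 0); enqueue []
  #9 pop 1: in=⊤ → ⊤ (was 0); enqueue []
  #10 pop 3: in=0 → 0 (was ⊥); enqueue [4]
  #11 pop 4: in=0 → − (no change)

Fixpoint:
  val[0] = 0
  val[1] = ⊤
  val[2] = ⊤
  val[3] = 0
  val[4] = −
  val[5] = ⊤
  val[6] = 0

−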